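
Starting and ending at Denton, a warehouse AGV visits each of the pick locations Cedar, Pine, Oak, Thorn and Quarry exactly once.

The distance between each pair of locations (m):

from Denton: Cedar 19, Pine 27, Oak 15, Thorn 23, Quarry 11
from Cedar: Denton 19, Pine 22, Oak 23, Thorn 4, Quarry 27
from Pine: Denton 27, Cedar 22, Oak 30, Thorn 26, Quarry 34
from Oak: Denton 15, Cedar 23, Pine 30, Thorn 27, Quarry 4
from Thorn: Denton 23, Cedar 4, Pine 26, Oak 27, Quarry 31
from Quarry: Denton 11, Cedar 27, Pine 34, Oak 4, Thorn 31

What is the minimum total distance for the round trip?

There are 60 distinct closed tours to check (reversals are equivalent).
Denton→Cedar→Pine→Oak→Thorn→Quarry→Denton: 19+22+30+27+31+11 = 140
Denton→Cedar→Pine→Oak→Quarry→Thorn→Denton: 19+22+30+4+31+23 = 129
Denton→Cedar→Pine→Thorn→Oak→Quarry→Denton: 19+22+26+27+4+11 = 109
Denton→Cedar→Pine→Thorn→Quarry→Oak→Denton: 19+22+26+31+4+15 = 117
Denton→Cedar→Pine→Quarry→Oak→Thorn→Denton: 19+22+34+4+27+23 = 129
Denton→Cedar→Pine→Quarry→Thorn→Oak→Denton: 19+22+34+31+27+15 = 148
Denton→Cedar→Oak→Pine→Thorn→Quarry→Denton: 19+23+30+26+31+11 = 140
Denton→Cedar→Oak→Pine→Quarry→Thorn→Denton: 19+23+30+34+31+23 = 160
Denton→Cedar→Oak→Thorn→Pine→Quarry→Denton: 19+23+27+26+34+11 = 140
Denton→Cedar→Oak→Thorn→Quarry→Pine→Denton: 19+23+27+31+34+27 = 161
Denton→Cedar→Oak→Quarry→Pine→Thorn→Denton: 19+23+4+34+26+23 = 129
Denton→Cedar→Oak→Quarry→Thorn→Pine→Denton: 19+23+4+31+26+27 = 130
Denton→Cedar→Thorn→Pine→Oak→Quarry→Denton: 19+4+26+30+4+11 = 94
Denton→Cedar→Thorn→Pine→Quarry→Oak→Denton: 19+4+26+34+4+15 = 102
… (46 more)
The minimum is 94.
One optimal route: Denton → Cedar → Thorn → Pine → Oak → Quarry → Denton (or its reverse).

Shortest round trip = 94 m.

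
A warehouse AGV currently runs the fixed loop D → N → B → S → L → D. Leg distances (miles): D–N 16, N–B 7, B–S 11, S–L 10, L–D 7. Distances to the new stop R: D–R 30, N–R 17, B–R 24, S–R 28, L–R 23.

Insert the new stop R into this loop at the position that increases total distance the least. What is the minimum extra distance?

Insertion cost between consecutive stops i–j is d(i,R) + d(R,j) − d(i,j):
  between D and N: 30 + 17 − 16 = 31
  between N and B: 17 + 24 − 7 = 34
  between B and S: 24 + 28 − 11 = 41
  between S and L: 28 + 23 − 10 = 41
  between L and D: 23 + 30 − 7 = 46
Cheapest insertion is between D and N, adding 31.
New total = 51 + 31 = 82.

+31 miles — insert R between D and N.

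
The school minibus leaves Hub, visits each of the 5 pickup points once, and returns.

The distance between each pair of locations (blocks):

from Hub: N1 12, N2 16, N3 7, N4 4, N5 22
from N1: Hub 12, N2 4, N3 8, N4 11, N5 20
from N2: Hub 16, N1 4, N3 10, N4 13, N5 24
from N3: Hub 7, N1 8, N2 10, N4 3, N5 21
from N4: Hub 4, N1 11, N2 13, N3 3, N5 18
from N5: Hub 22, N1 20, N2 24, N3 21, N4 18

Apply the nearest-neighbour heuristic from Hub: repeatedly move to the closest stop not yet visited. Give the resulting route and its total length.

65 blocks along Hub → N4 → N3 → N1 → N2 → N5 → Hub.

From Hub: distances to unvisited — N4=4, N3=7, N1=12, N2=16, N5=22. Nearest is N4 (4).
From N4: distances to unvisited — N3=3, N1=11, N2=13, N5=18. Nearest is N3 (3).
From N3: distances to unvisited — N1=8, N2=10, N5=21. Nearest is N1 (8).
From N1: distances to unvisited — N2=4, N5=20. Nearest is N2 (4).
From N2: distances to unvisited — N5=24. Nearest is N5 (24).
Return N5→Hub: 22.
Total = 4 + 3 + 8 + 4 + 24 + 22 = 65.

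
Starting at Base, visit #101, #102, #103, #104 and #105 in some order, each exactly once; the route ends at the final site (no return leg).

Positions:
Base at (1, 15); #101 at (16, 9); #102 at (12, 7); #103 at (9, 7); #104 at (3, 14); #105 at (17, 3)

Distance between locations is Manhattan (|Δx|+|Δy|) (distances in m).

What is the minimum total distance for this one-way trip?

There are 5! = 120 possible orderings.
Base→#101→#102→#103→#104→#105: 21+6+3+13+25 = 68
Base→#101→#102→#103→#105→#104: 21+6+3+12+25 = 67
Base→#101→#102→#104→#103→#105: 21+6+16+13+12 = 68
Base→#101→#102→#104→#105→#103: 21+6+16+25+12 = 80
Base→#101→#102→#105→#103→#104: 21+6+9+12+13 = 61
Base→#101→#102→#105→#104→#103: 21+6+9+25+13 = 74
Base→#101→#103→#102→#104→#105: 21+9+3+16+25 = 74
Base→#101→#103→#102→#105→#104: 21+9+3+9+25 = 67
Base→#101→#103→#104→#102→#105: 21+9+13+16+9 = 68
Base→#101→#103→#104→#105→#102: 21+9+13+25+9 = 77
Base→#101→#103→#105→#102→#104: 21+9+12+9+16 = 67
Base→#101→#103→#105→#104→#102: 21+9+12+25+16 = 83
Base→#101→#104→#102→#103→#105: 21+18+16+3+12 = 70
Base→#101→#104→#102→#105→#103: 21+18+16+9+12 = 76
… (106 more)
Base→#104→#103→#102→#101→#105: 3+13+3+6+7 = 32  ← best
The minimum is 32.
One shortest path: Base → #104 → #103 → #102 → #101 → #105.

32 m — the minimum one-way total.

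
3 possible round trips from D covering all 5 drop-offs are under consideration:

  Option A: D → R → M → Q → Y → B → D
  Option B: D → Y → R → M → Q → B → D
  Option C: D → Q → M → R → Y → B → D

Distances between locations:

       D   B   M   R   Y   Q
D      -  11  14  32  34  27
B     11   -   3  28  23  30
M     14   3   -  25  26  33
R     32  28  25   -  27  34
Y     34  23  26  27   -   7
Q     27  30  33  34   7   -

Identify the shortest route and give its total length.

131 — Option A is the shortest.

Option A: 32 + 25 + 33 + 7 + 23 + 11 = 131
Option B: 34 + 27 + 25 + 33 + 30 + 11 = 160
Option C: 27 + 33 + 25 + 27 + 23 + 11 = 146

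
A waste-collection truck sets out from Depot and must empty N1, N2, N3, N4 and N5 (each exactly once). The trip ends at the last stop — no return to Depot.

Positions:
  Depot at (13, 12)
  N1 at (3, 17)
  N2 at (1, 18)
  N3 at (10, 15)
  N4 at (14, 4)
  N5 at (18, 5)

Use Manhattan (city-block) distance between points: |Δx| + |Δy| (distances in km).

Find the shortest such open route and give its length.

There are 5! = 120 possible orderings.
Depot - N1 - N2 - N3 - N4 - N5: 15+3+12+15+5 = 50
Depot - N1 - N2 - N3 - N5 - N4: 15+3+12+18+5 = 53
Depot - N1 - N2 - N4 - N3 - N5: 15+3+27+15+18 = 78
Depot - N1 - N2 - N4 - N5 - N3: 15+3+27+5+18 = 68
Depot - N1 - N2 - N5 - N3 - N4: 15+3+30+18+15 = 81
Depot - N1 - N2 - N5 - N4 - N3: 15+3+30+5+15 = 68
Depot - N1 - N3 - N2 - N4 - N5: 15+9+12+27+5 = 68
Depot - N1 - N3 - N2 - N5 - N4: 15+9+12+30+5 = 71
Depot - N1 - N3 - N4 - N2 - N5: 15+9+15+27+30 = 96
Depot - N1 - N3 - N4 - N5 - N2: 15+9+15+5+30 = 74
Depot - N1 - N3 - N5 - N2 - N4: 15+9+18+30+27 = 99
Depot - N1 - N3 - N5 - N4 - N2: 15+9+18+5+27 = 74
Depot - N1 - N4 - N2 - N3 - N5: 15+24+27+12+18 = 96
Depot - N1 - N4 - N2 - N5 - N3: 15+24+27+30+18 = 114
… (106 more)
Depot - N4 - N5 - N3 - N1 - N2: 9+5+18+9+3 = 44  ← best
The minimum is 44.
One shortest path: Depot → N4 → N5 → N3 → N1 → N2.

Minimum one-way distance = 44 km.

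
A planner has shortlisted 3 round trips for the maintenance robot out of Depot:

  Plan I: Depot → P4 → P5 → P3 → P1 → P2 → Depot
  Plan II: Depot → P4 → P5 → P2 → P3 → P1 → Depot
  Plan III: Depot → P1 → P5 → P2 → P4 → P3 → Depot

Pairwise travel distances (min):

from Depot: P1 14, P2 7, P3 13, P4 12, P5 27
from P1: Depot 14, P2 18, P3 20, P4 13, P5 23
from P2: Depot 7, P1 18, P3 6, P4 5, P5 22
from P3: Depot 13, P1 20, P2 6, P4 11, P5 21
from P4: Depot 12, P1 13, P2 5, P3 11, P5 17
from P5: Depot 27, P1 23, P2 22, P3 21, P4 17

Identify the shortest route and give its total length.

Plan I: 12 + 17 + 21 + 20 + 18 + 7 = 95
Plan II: 12 + 17 + 22 + 6 + 20 + 14 = 91
Plan III: 14 + 23 + 22 + 5 + 11 + 13 = 88

88 min — Plan III is the shortest.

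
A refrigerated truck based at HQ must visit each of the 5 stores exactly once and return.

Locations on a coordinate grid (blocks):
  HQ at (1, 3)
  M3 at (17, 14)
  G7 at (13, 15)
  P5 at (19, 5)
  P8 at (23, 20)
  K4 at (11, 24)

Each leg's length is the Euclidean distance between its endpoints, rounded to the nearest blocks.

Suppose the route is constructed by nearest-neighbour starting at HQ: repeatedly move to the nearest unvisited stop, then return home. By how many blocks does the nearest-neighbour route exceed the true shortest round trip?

From HQ: G7=17, P5=18, M3=19, K4=23, P8=28 → choose G7 (17).
From G7: M3=4, K4=9, P8=11, P5=12 → choose M3 (4).
From M3: P8=8, P5=9, K4=12 → choose P8 (8).
From P8: K4=13, P5=16 → choose K4 (13).
From K4: P5=21 → choose P5 (21).
NN route HQ → G7 → M3 → P8 → K4 → P5 → HQ costs 81.
Optimal: HQ → G7 → K4 → P8 → M3 → P5 → HQ costs 74 (by enumerating all 60 distinct tours).
Excess = 81 − 74 = 7.

Excess over optimum: 7 blocks.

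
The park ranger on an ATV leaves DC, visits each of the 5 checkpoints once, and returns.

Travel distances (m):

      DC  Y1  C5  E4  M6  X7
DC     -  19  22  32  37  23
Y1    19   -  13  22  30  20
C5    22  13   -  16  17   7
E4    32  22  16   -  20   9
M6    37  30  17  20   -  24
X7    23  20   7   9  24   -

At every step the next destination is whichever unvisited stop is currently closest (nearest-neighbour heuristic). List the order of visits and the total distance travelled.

105 m along DC → Y1 → C5 → X7 → E4 → M6 → DC.

At DC the remaining stops are Y1 19, C5 22, X7 23, E4 32, M6 37; go to Y1.
At Y1 the remaining stops are C5 13, X7 20, E4 22, M6 30; go to C5.
At C5 the remaining stops are X7 7, E4 16, M6 17; go to X7.
At X7 the remaining stops are E4 9, M6 24; go to E4.
At E4 the remaining stops are M6 20; go to M6.
Return M6→DC: 37.
Total = 19 + 13 + 7 + 9 + 20 + 37 = 105.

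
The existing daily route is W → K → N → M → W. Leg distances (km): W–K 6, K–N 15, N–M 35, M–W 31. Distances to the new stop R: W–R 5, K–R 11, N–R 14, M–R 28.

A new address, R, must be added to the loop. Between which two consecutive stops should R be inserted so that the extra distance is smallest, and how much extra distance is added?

Insertion cost between consecutive stops i–j is d(i,R) + d(R,j) − d(i,j):
  between W and K: 5 + 11 − 6 = 10
  between K and N: 11 + 14 − 15 = 10
  between N and M: 14 + 28 − 35 = 7
  between M and W: 28 + 5 − 31 = 2
Cheapest insertion is between M and W, adding 2.
New total = 87 + 2 = 89.

Adding 2 km by placing R on the M–W leg.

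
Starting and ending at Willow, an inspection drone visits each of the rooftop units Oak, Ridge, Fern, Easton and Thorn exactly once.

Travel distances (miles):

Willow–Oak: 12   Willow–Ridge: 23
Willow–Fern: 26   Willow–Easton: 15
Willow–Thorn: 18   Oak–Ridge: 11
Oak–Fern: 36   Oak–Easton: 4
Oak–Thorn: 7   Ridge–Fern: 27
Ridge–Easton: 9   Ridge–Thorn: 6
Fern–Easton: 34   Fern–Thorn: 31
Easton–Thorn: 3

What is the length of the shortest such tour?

Willow→Oak→Ridge→Fern→Easton→Thorn→Willow: 12+11+27+34+3+18 = 105
Willow→Oak→Ridge→Fern→Thorn→Easton→Willow: 12+11+27+31+3+15 = 99
Willow→Oak→Ridge→Easton→Fern→Thorn→Willow: 12+11+9+34+31+18 = 115
Willow→Oak→Ridge→Easton→Thorn→Fern→Willow: 12+11+9+3+31+26 = 92
Willow→Oak→Ridge→Thorn→Fern→Easton→Willow: 12+11+6+31+34+15 = 109
Willow→Oak→Ridge→Thorn→Easton→Fern→Willow: 12+11+6+3+34+26 = 92
Willow→Oak→Fern→Ridge→Easton→Thorn→Willow: 12+36+27+9+3+18 = 105
Willow→Oak→Fern→Ridge→Thorn→Easton→Willow: 12+36+27+6+3+15 = 99
Willow→Oak→Fern→Easton→Ridge→Thorn→Willow: 12+36+34+9+6+18 = 115
Willow→Oak→Fern→Easton→Thorn→Ridge→Willow: 12+36+34+3+6+23 = 114
Willow→Oak→Fern→Thorn→Ridge→Easton→Willow: 12+36+31+6+9+15 = 109
Willow→Oak→Fern→Thorn→Easton→Ridge→Willow: 12+36+31+3+9+23 = 114
Willow→Oak→Easton→Ridge→Fern→Thorn→Willow: 12+4+9+27+31+18 = 101
Willow→Oak→Easton→Ridge→Thorn→Fern→Willow: 12+4+9+6+31+26 = 88
… (46 more)
Willow→Oak→Easton→Thorn→Ridge→Fern→Willow: 12+4+3+6+27+26 = 78  ← best
The minimum is 78.
One optimal route: Willow → Oak → Easton → Thorn → Ridge → Fern → Willow (or its reverse).

Shortest round trip = 78 miles.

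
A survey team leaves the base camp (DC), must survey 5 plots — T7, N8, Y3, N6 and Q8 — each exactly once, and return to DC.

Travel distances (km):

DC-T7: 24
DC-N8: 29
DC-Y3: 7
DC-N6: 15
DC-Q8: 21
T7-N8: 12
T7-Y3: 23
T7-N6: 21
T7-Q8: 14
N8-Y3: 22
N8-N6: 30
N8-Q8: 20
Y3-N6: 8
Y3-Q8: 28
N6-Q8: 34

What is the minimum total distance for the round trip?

Minimum total distance: 89 km.

With 5 stops there are 5!/2 = 60 distinct round trips (a route and its reverse cost the same).
DC → T7 → N8 → Y3 → N6 → Q8 → DC: 24+12+22+8+34+21 = 121
DC → T7 → N8 → Y3 → Q8 → N6 → DC: 24+12+22+28+34+15 = 135
DC → T7 → N8 → N6 → Y3 → Q8 → DC: 24+12+30+8+28+21 = 123
DC → T7 → N8 → N6 → Q8 → Y3 → DC: 24+12+30+34+28+7 = 135
DC → T7 → N8 → Q8 → Y3 → N6 → DC: 24+12+20+28+8+15 = 107
DC → T7 → N8 → Q8 → N6 → Y3 → DC: 24+12+20+34+8+7 = 105
DC → T7 → Y3 → N8 → N6 → Q8 → DC: 24+23+22+30+34+21 = 154
DC → T7 → Y3 → N8 → Q8 → N6 → DC: 24+23+22+20+34+15 = 138
DC → T7 → Y3 → N6 → N8 → Q8 → DC: 24+23+8+30+20+21 = 126
DC → T7 → Y3 → N6 → Q8 → N8 → DC: 24+23+8+34+20+29 = 138
DC → T7 → Y3 → Q8 → N8 → N6 → DC: 24+23+28+20+30+15 = 140
DC → T7 → Y3 → Q8 → N6 → N8 → DC: 24+23+28+34+30+29 = 168
DC → T7 → N6 → N8 → Y3 → Q8 → DC: 24+21+30+22+28+21 = 146
DC → T7 → N6 → N8 → Q8 → Y3 → DC: 24+21+30+20+28+7 = 130
… (46 more)
DC → Y3 → N6 → T7 → N8 → Q8 → DC: 7+8+21+12+20+21 = 89  ← best
The minimum is 89.
One optimal route: DC → Y3 → N6 → T7 → N8 → Q8 → DC (or its reverse).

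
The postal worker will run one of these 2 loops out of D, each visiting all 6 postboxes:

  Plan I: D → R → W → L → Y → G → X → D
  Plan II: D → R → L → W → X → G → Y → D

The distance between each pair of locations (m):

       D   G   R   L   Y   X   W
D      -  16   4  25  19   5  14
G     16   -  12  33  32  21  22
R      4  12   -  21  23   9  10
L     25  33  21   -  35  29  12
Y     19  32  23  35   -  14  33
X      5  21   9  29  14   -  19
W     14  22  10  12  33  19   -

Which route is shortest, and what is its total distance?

Plan I: 4 + 10 + 12 + 35 + 32 + 21 + 5 = 119
Plan II: 4 + 21 + 12 + 19 + 21 + 32 + 19 = 128

Shortest is Plan I, total 119 m.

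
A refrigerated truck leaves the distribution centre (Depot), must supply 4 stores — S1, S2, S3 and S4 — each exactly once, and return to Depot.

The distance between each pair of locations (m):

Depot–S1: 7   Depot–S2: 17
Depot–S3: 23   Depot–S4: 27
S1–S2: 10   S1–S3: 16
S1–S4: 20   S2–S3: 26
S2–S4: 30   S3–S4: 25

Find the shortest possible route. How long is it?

With 4 stops there are 4!/2 = 12 distinct round trips (a route and its reverse cost the same).
Depot - S1 - S2 - S3 - S4 - Depot: 7+10+26+25+27 = 95
Depot - S1 - S2 - S4 - S3 - Depot: 7+10+30+25+23 = 95
Depot - S1 - S3 - S2 - S4 - Depot: 7+16+26+30+27 = 106
Depot - S1 - S3 - S4 - S2 - Depot: 7+16+25+30+17 = 95
Depot - S1 - S4 - S2 - S3 - Depot: 7+20+30+26+23 = 106
Depot - S1 - S4 - S3 - S2 - Depot: 7+20+25+26+17 = 95
Depot - S2 - S1 - S3 - S4 - Depot: 17+10+16+25+27 = 95
Depot - S2 - S1 - S4 - S3 - Depot: 17+10+20+25+23 = 95
Depot - S2 - S3 - S1 - S4 - Depot: 17+26+16+20+27 = 106
Depot - S2 - S4 - S1 - S3 - Depot: 17+30+20+16+23 = 106
Depot - S3 - S1 - S2 - S4 - Depot: 23+16+10+30+27 = 106
Depot - S3 - S2 - S1 - S4 - Depot: 23+26+10+20+27 = 106
The minimum is 95.
One optimal route: Depot → S1 → S2 → S3 → S4 → Depot (or its reverse).

Minimum total distance: 95 m.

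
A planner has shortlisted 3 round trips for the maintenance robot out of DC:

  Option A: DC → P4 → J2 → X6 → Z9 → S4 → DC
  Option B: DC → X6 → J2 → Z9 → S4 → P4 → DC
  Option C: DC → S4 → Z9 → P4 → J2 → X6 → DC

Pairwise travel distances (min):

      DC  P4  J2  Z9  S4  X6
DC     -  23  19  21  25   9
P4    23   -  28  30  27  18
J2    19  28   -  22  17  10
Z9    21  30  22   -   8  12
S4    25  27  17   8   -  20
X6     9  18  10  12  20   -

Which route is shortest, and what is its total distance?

Option A: 23 + 28 + 10 + 12 + 8 + 25 = 106
Option B: 9 + 10 + 22 + 8 + 27 + 23 = 99
Option C: 25 + 8 + 30 + 28 + 10 + 9 = 110

99 min — Option B is the shortest.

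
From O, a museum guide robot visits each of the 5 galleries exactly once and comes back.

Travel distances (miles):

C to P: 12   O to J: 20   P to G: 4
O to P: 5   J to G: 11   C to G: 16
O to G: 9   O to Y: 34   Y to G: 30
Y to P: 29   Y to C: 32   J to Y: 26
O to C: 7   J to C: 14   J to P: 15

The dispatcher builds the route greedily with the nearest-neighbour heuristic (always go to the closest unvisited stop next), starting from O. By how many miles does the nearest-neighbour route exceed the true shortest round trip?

15 miles longer than the optimal tour.

O: P=5, C=7, G=9, J=20, Y=34 ⇒ P
P: G=4, C=12, J=15, Y=29 ⇒ G
G: J=11, C=16, Y=30 ⇒ J
J: C=14, Y=26 ⇒ C
C: Y=32 ⇒ Y
NN route O → P → G → J → C → Y → O costs 100.
Optimal: O → C → Y → J → G → P → O costs 85 (by enumerating all 60 distinct tours).
Excess = 100 − 85 = 15.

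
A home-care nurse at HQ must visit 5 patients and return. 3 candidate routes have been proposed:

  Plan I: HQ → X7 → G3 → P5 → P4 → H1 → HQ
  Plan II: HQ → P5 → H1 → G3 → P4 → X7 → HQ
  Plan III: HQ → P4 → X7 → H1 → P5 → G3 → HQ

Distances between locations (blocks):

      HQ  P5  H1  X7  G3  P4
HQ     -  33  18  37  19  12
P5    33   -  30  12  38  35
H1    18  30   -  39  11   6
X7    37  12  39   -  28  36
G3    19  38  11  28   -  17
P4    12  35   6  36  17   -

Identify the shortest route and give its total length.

162 blocks — Plan I is the shortest.

Plan I: 37 + 28 + 38 + 35 + 6 + 18 = 162
Plan II: 33 + 30 + 11 + 17 + 36 + 37 = 164
Plan III: 12 + 36 + 39 + 30 + 38 + 19 = 174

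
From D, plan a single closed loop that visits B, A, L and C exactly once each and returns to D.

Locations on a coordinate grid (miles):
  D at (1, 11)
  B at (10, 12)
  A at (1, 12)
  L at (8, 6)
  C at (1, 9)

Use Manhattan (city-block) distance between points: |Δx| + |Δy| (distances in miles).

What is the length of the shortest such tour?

There are 12 distinct closed tours to check (reversals are equivalent).
D → B → A → L → C → D: 10+9+13+10+2 = 44
D → B → A → C → L → D: 10+9+3+10+12 = 44
D → B → L → A → C → D: 10+8+13+3+2 = 36
D → B → L → C → A → D: 10+8+10+3+1 = 32
D → B → C → A → L → D: 10+12+3+13+12 = 50
D → B → C → L → A → D: 10+12+10+13+1 = 46
D → A → B → L → C → D: 1+9+8+10+2 = 30
D → A → B → C → L → D: 1+9+12+10+12 = 44
D → A → L → B → C → D: 1+13+8+12+2 = 36
D → A → C → B → L → D: 1+3+12+8+12 = 36
D → L → B → A → C → D: 12+8+9+3+2 = 34
D → L → A → B → C → D: 12+13+9+12+2 = 48
The minimum is 30.
One optimal route: D → A → B → L → C → D (or its reverse).

Shortest round trip = 30 miles.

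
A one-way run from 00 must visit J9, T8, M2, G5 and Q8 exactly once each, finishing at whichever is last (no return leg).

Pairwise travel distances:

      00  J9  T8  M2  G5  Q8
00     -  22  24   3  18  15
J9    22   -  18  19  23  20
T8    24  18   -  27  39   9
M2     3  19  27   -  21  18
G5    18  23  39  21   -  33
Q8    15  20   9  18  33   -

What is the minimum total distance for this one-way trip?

71 — the minimum one-way total.

There are 5! = 120 possible orderings.
00 - J9 - T8 - M2 - G5 - Q8: 22+18+27+21+33 = 121
00 - J9 - T8 - M2 - Q8 - G5: 22+18+27+18+33 = 118
00 - J9 - T8 - G5 - M2 - Q8: 22+18+39+21+18 = 118
00 - J9 - T8 - G5 - Q8 - M2: 22+18+39+33+18 = 130
00 - J9 - T8 - Q8 - M2 - G5: 22+18+9+18+21 = 88
00 - J9 - T8 - Q8 - G5 - M2: 22+18+9+33+21 = 103
00 - J9 - M2 - T8 - G5 - Q8: 22+19+27+39+33 = 140
00 - J9 - M2 - T8 - Q8 - G5: 22+19+27+9+33 = 110
00 - J9 - M2 - G5 - T8 - Q8: 22+19+21+39+9 = 110
00 - J9 - M2 - G5 - Q8 - T8: 22+19+21+33+9 = 104
00 - J9 - M2 - Q8 - T8 - G5: 22+19+18+9+39 = 107
00 - J9 - M2 - Q8 - G5 - T8: 22+19+18+33+39 = 131
00 - J9 - G5 - T8 - M2 - Q8: 22+23+39+27+18 = 129
00 - J9 - G5 - T8 - Q8 - M2: 22+23+39+9+18 = 111
… (106 more)
00 - M2 - Q8 - T8 - J9 - G5: 3+18+9+18+23 = 71  ← best
The minimum is 71.
One shortest path: 00 → M2 → Q8 → T8 → J9 → G5.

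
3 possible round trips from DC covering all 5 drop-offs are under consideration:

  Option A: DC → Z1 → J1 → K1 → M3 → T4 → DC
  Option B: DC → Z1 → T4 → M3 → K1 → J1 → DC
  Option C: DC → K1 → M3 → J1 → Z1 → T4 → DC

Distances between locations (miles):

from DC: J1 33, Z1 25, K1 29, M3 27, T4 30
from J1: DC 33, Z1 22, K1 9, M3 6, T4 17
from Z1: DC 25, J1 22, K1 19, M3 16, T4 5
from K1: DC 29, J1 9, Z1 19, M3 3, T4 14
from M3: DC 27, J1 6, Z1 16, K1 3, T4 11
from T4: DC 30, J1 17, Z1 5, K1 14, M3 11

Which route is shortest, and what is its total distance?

Option A: 25 + 22 + 9 + 3 + 11 + 30 = 100
Option B: 25 + 5 + 11 + 3 + 9 + 33 = 86
Option C: 29 + 3 + 6 + 22 + 5 + 30 = 95

86 miles — Option B is the shortest.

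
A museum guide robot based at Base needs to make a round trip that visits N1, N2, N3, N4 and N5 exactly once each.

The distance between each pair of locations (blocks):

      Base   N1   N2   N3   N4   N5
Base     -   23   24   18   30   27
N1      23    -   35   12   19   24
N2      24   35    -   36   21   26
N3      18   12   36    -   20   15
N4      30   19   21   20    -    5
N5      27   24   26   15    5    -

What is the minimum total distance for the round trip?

Minimum total distance: 100 blocks.

With 5 stops there are 5!/2 = 60 distinct round trips (a route and its reverse cost the same).
Base-N1-N2-N3-N4-N5-Base: 23+35+36+20+5+27 = 146
Base-N1-N2-N3-N5-N4-Base: 23+35+36+15+5+30 = 144
Base-N1-N2-N4-N3-N5-Base: 23+35+21+20+15+27 = 141
Base-N1-N2-N4-N5-N3-Base: 23+35+21+5+15+18 = 117
Base-N1-N2-N5-N3-N4-Base: 23+35+26+15+20+30 = 149
Base-N1-N2-N5-N4-N3-Base: 23+35+26+5+20+18 = 127
Base-N1-N3-N2-N4-N5-Base: 23+12+36+21+5+27 = 124
Base-N1-N3-N2-N5-N4-Base: 23+12+36+26+5+30 = 132
Base-N1-N3-N4-N2-N5-Base: 23+12+20+21+26+27 = 129
Base-N1-N3-N4-N5-N2-Base: 23+12+20+5+26+24 = 110
Base-N1-N3-N5-N2-N4-Base: 23+12+15+26+21+30 = 127
Base-N1-N3-N5-N4-N2-Base: 23+12+15+5+21+24 = 100
Base-N1-N4-N2-N3-N5-Base: 23+19+21+36+15+27 = 141
Base-N1-N4-N2-N5-N3-Base: 23+19+21+26+15+18 = 122
… (46 more)
The minimum is 100.
One optimal route: Base → N1 → N3 → N5 → N4 → N2 → Base (or its reverse).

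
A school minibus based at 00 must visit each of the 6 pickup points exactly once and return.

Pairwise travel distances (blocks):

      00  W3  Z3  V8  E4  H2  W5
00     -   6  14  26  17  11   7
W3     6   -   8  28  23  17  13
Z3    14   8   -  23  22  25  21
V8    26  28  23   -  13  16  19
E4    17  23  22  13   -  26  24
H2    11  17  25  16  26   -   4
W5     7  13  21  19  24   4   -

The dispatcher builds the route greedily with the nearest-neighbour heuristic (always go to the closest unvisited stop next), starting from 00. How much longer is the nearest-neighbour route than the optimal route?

9 blocks longer than the optimal tour.

00: W3=6, W5=7, H2=11, Z3=14, E4=17, V8=26 ⇒ W3
W3: Z3=8, W5=13, H2=17, E4=23, V8=28 ⇒ Z3
Z3: W5=21, E4=22, V8=23, H2=25 ⇒ W5
W5: H2=4, V8=19, E4=24 ⇒ H2
H2: V8=16, E4=26 ⇒ V8
V8: E4=13 ⇒ E4
NN route 00 → W3 → Z3 → W5 → H2 → V8 → E4 → 00 costs 85.
Optimal: 00 → W3 → Z3 → E4 → V8 → H2 → W5 → 00 costs 76 (by enumerating all 360 distinct tours).
Excess = 85 − 76 = 9.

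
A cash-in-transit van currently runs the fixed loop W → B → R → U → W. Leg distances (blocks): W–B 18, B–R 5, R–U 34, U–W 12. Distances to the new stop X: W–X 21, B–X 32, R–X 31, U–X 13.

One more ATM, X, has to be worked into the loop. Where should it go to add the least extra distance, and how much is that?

Insertion cost between consecutive stops i–j is d(i,X) + d(X,j) − d(i,j):
  between W and B: 21 + 32 − 18 = 35
  between B and R: 32 + 31 − 5 = 58
  between R and U: 31 + 13 − 34 = 10
  between U and W: 13 + 21 − 12 = 22
Cheapest insertion is between R and U, adding 10.
New total = 69 + 10 = 79.

+10 blocks — insert X between R and U.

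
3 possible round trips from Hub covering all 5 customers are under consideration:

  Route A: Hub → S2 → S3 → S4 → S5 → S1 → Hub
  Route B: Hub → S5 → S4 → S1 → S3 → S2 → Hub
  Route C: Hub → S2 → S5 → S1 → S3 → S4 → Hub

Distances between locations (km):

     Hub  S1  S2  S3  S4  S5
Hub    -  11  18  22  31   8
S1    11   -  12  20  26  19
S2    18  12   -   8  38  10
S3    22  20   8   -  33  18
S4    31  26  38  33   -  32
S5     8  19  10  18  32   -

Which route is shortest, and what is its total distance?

112 km — Route B is the shortest.

Route A: 18 + 8 + 33 + 32 + 19 + 11 = 121
Route B: 8 + 32 + 26 + 20 + 8 + 18 = 112
Route C: 18 + 10 + 19 + 20 + 33 + 31 = 131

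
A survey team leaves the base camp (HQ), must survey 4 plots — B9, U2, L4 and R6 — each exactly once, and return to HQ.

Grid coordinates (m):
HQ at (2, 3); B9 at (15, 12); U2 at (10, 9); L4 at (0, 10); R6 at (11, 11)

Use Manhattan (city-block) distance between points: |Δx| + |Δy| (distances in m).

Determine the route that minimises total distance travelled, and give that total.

With 4 stops there are 4!/2 = 12 distinct round trips (a route and its reverse cost the same).
HQ → B9 → U2 → L4 → R6 → HQ: 22+8+11+12+17 = 70
HQ → B9 → U2 → R6 → L4 → HQ: 22+8+3+12+9 = 54
HQ → B9 → L4 → U2 → R6 → HQ: 22+17+11+3+17 = 70
HQ → B9 → L4 → R6 → U2 → HQ: 22+17+12+3+14 = 68
HQ → B9 → R6 → U2 → L4 → HQ: 22+5+3+11+9 = 50
HQ → B9 → R6 → L4 → U2 → HQ: 22+5+12+11+14 = 64
HQ → U2 → B9 → L4 → R6 → HQ: 14+8+17+12+17 = 68
HQ → U2 → B9 → R6 → L4 → HQ: 14+8+5+12+9 = 48
HQ → U2 → L4 → B9 → R6 → HQ: 14+11+17+5+17 = 64
HQ → U2 → R6 → B9 → L4 → HQ: 14+3+5+17+9 = 48
HQ → L4 → B9 → U2 → R6 → HQ: 9+17+8+3+17 = 54
HQ → L4 → U2 → B9 → R6 → HQ: 9+11+8+5+17 = 50
The minimum is 48.
One optimal route: HQ → U2 → B9 → R6 → L4 → HQ (or its reverse).

48 m — the shortest possible round trip.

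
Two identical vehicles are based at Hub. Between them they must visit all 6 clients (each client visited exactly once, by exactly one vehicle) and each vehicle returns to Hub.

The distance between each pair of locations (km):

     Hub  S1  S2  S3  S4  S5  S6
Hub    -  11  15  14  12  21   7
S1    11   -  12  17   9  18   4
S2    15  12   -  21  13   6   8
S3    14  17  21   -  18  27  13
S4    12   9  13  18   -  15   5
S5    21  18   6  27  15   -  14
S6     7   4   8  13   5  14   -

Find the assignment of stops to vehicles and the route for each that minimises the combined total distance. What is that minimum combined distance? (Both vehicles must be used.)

84 km — the smallest possible combined total.

Check every non-empty split of the stops between the two vehicles; for each half take its own optimal tour:
  {S1} + {S2, S3, S4, S5, S6}: 22 + 68 = 90
  {S2} + {S1, S3, S4, S5, S6}: 30 + 76 = 106
  {S1, S2} + {S3, S4, S5, S6}: 38 + 68 = 106
  {S3} + {S1, S2, S4, S5, S6}: 28 + 56 = 84
  {S1, S3} + {S2, S4, S5, S6}: 42 + 48 = 90
  {S2, S3} + {S1, S4, S5, S6}: 50 + 56 = 106
  … (31 splits in total)
Best: vehicle 1 Hub → S3 → Hub = 28; vehicle 2 Hub → S1 → S2 → S5 → S4 → S6 → Hub = 56; combined 84.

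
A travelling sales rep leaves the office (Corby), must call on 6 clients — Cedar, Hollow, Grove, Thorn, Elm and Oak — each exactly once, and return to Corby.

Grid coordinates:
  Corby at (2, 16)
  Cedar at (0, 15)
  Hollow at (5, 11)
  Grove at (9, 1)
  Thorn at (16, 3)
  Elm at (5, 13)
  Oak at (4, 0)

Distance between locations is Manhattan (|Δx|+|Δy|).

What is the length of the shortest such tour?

64 — the shortest possible round trip.

Corby→Cedar→Hollow→Grove→Thorn→Elm→Oak→Corby: 3+9+14+9+21+14+18 = 88
Corby→Cedar→Hollow→Grove→Thorn→Oak→Elm→Corby: 3+9+14+9+15+14+6 = 70
Corby→Cedar→Hollow→Grove→Elm→Thorn→Oak→Corby: 3+9+14+16+21+15+18 = 96
Corby→Cedar→Hollow→Grove→Elm→Oak→Thorn→Corby: 3+9+14+16+14+15+27 = 98
Corby→Cedar→Hollow→Grove→Oak→Thorn→Elm→Corby: 3+9+14+6+15+21+6 = 74
Corby→Cedar→Hollow→Grove→Oak→Elm→Thorn→Corby: 3+9+14+6+14+21+27 = 94
Corby→Cedar→Hollow→Thorn→Grove→Elm→Oak→Corby: 3+9+19+9+16+14+18 = 88
Corby→Cedar→Hollow→Thorn→Grove→Oak→Elm→Corby: 3+9+19+9+6+14+6 = 66
… (352 more)
Corby→Cedar→Elm→Hollow→Thorn→Grove→Oak→Corby: 3+7+2+19+9+6+18 = 64  ← best
The minimum is 64.
One optimal route: Corby → Cedar → Elm → Hollow → Thorn → Grove → Oak → Corby (or its reverse).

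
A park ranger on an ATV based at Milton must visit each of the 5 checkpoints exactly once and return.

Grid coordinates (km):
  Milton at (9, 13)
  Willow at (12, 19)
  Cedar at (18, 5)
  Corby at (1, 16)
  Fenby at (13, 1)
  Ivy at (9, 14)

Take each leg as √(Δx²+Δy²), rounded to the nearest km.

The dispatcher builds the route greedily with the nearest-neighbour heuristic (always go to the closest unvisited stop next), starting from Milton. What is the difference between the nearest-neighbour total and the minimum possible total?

Excess over optimum: 1 km.

From Milton: Ivy=1, Willow=7, Corby=9, Cedar=12, Fenby=13 → choose Ivy (1).
From Ivy: Willow=6, Corby=8, Cedar=13, Fenby=14 → choose Willow (6).
From Willow: Corby=11, Cedar=15, Fenby=18 → choose Corby (11).
From Corby: Fenby=19, Cedar=20 → choose Fenby (19).
From Fenby: Cedar=6 → choose Cedar (6).
NN route Milton → Ivy → Willow → Corby → Fenby → Cedar → Milton costs 55.
Optimal: Milton → Fenby → Cedar → Willow → Corby → Ivy → Milton costs 54 (by enumerating all 60 distinct tours).
Excess = 55 − 54 = 1.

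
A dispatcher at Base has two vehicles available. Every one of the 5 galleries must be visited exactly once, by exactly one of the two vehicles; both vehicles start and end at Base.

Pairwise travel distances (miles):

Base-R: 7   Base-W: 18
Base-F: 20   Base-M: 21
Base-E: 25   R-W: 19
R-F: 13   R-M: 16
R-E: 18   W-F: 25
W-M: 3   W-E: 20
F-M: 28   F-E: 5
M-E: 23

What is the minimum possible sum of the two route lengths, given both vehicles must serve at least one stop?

Minimum combined distance: 83 miles.

There are 2^4 − 1 = 15 ways to divide the 5 stops into two non-empty groups. For each, the best each vehicle can do is its own shortest tour through its group:
  {R} + {W, F, M, E}: 14 + 69 = 83
  {W} + {R, F, M, E}: 36 + 69 = 105
  {R, W} + {F, M, E}: 44 + 69 = 113
  {F} + {R, W, M, E}: 40 + 69 = 109
  {R, F} + {W, M, E}: 40 + 69 = 109
  {W, F} + {R, M, E}: 63 + 69 = 132
  … (15 splits in total)
Best: vehicle 1 Base → R → Base = 14; vehicle 2 Base → W → M → E → F → Base = 69; combined 83.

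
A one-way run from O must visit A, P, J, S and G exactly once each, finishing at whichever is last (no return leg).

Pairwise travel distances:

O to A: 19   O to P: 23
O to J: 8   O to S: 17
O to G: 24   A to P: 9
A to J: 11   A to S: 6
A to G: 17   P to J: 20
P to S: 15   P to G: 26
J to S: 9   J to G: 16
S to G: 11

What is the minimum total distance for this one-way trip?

There are 5! = 120 possible orderings.
O→A→P→J→S→G: 19+9+20+9+11 = 68
O→A→P→J→G→S: 19+9+20+16+11 = 75
O→A→P→S→J→G: 19+9+15+9+16 = 68
O→A→P→S→G→J: 19+9+15+11+16 = 70
O→A→P→G→J→S: 19+9+26+16+9 = 79
O→A→P→G→S→J: 19+9+26+11+9 = 74
O→A→J→P→S→G: 19+11+20+15+11 = 76
O→A→J→P→G→S: 19+11+20+26+11 = 87
O→A→J→S→P→G: 19+11+9+15+26 = 80
O→A→J→S→G→P: 19+11+9+11+26 = 76
O→A→J→G→P→S: 19+11+16+26+15 = 87
O→A→J→G→S→P: 19+11+16+11+15 = 72
O→A→S→P→J→G: 19+6+15+20+16 = 76
O→A→S→P→G→J: 19+6+15+26+16 = 82
… (106 more)
O→J→G→S→A→P: 8+16+11+6+9 = 50  ← best
The minimum is 50.
One shortest path: O → J → G → S → A → P.

50 — the minimum one-way total.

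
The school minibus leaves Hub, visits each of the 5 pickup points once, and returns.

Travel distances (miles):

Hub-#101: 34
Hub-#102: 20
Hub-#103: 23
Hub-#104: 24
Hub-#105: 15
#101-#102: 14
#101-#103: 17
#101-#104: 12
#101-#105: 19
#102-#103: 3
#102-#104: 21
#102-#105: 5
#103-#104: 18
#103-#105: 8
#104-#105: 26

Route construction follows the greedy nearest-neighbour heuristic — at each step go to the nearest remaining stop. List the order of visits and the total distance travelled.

From Hub: distances to unvisited — #105=15, #102=20, #103=23, #104=24, #101=34. Nearest is #105 (15).
From #105: distances to unvisited — #102=5, #103=8, #101=19, #104=26. Nearest is #102 (5).
From #102: distances to unvisited — #103=3, #101=14, #104=21. Nearest is #103 (3).
From #103: distances to unvisited — #101=17, #104=18. Nearest is #101 (17).
From #101: distances to unvisited — #104=12. Nearest is #104 (12).
Return #104→Hub: 24.
Total = 15 + 5 + 3 + 17 + 12 + 24 = 76.

Total distance 76 miles via the nearest-neighbour route Hub → #105 → #102 → #103 → #101 → #104 → Hub.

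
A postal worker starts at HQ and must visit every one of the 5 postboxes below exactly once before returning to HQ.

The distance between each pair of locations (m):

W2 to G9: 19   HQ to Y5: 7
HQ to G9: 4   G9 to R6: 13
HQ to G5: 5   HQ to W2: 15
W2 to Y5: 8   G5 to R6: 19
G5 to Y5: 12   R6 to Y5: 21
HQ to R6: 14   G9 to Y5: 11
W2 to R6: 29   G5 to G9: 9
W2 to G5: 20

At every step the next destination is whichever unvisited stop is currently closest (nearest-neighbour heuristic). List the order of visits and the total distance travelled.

From HQ: distances to unvisited — G9=4, G5=5, Y5=7, R6=14, W2=15. Nearest is G9 (4).
From G9: distances to unvisited — G5=9, Y5=11, R6=13, W2=19. Nearest is G5 (9).
From G5: distances to unvisited — Y5=12, R6=19, W2=20. Nearest is Y5 (12).
From Y5: distances to unvisited — W2=8, R6=21. Nearest is W2 (8).
From W2: distances to unvisited — R6=29. Nearest is R6 (29).
Return R6→HQ: 14.
Total = 4 + 9 + 12 + 8 + 29 + 14 = 76.

Nearest-neighbour total = 76 m; route HQ → G9 → G5 → Y5 → W2 → R6 → HQ.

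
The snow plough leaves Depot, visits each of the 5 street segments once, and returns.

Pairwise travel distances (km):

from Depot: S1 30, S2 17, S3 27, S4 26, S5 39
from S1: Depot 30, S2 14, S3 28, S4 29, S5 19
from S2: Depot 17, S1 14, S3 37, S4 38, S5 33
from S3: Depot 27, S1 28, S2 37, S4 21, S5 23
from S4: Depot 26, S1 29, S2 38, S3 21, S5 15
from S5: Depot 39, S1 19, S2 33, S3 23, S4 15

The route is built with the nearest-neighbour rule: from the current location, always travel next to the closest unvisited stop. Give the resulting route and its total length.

Depot → [S2:17 / S4:26 / S3:27 / S1:30 / S5:39] → S2 (17)
S2 → [S1:14 / S5:33 / S3:37 / S4:38] → S1 (14)
S1 → [S5:19 / S3:28 / S4:29] → S5 (19)
S5 → [S4:15 / S3:23] → S4 (15)
S4 → [S3:21] → S3 (21)
Return S3→Depot: 27.
Total = 17 + 14 + 19 + 15 + 21 + 27 = 113.

Nearest-neighbour total = 113 km; route Depot → S2 → S1 → S5 → S4 → S3 → Depot.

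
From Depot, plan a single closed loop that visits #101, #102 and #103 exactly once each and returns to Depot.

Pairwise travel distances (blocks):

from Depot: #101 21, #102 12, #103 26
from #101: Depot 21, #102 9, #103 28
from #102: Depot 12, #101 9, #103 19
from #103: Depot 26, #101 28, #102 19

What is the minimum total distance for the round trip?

Minimum total distance: 75 blocks.

With 3 stops there are 3!/2 = 3 distinct round trips (a route and its reverse cost the same).
Depot → #101 → #102 → #103 → Depot: 21+9+19+26 = 75
Depot → #101 → #103 → #102 → Depot: 21+28+19+12 = 80
Depot → #102 → #101 → #103 → Depot: 12+9+28+26 = 75
The minimum is 75.
One optimal route: Depot → #101 → #102 → #103 → Depot (or its reverse).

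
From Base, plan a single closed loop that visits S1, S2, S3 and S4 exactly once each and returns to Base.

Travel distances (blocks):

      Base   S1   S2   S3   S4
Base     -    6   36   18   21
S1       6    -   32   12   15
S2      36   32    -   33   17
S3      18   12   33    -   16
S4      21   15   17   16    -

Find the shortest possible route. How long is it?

Minimum total distance: 87 blocks.

There are 12 distinct closed tours to check (reversals are equivalent).
Base - S1 - S2 - S3 - S4 - Base: 6+32+33+16+21 = 108
Base - S1 - S2 - S4 - S3 - Base: 6+32+17+16+18 = 89
Base - S1 - S3 - S2 - S4 - Base: 6+12+33+17+21 = 89
Base - S1 - S3 - S4 - S2 - Base: 6+12+16+17+36 = 87
Base - S1 - S4 - S2 - S3 - Base: 6+15+17+33+18 = 89
Base - S1 - S4 - S3 - S2 - Base: 6+15+16+33+36 = 106
Base - S2 - S1 - S3 - S4 - Base: 36+32+12+16+21 = 117
Base - S2 - S1 - S4 - S3 - Base: 36+32+15+16+18 = 117
Base - S2 - S3 - S1 - S4 - Base: 36+33+12+15+21 = 117
Base - S2 - S4 - S1 - S3 - Base: 36+17+15+12+18 = 98
Base - S3 - S1 - S2 - S4 - Base: 18+12+32+17+21 = 100
Base - S3 - S2 - S1 - S4 - Base: 18+33+32+15+21 = 119
The minimum is 87.
One optimal route: Base → S1 → S3 → S4 → S2 → Base (or its reverse).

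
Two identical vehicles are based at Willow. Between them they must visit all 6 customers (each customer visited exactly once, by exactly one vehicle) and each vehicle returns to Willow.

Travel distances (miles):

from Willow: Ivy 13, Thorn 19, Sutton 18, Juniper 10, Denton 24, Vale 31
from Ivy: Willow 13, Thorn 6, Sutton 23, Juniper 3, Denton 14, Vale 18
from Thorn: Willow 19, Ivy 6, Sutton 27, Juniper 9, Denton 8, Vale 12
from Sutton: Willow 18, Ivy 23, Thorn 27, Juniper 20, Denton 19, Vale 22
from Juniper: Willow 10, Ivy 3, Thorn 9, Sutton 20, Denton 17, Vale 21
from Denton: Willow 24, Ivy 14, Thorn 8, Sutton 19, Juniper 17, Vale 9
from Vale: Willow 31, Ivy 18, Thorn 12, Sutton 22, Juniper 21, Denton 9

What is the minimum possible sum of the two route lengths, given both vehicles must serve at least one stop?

Check every non-empty split of the stops between the two vehicles; for each half take its own optimal tour:
  {Ivy} + {Thorn, Sutton, Juniper, Denton, Vale}: 26 + 76 = 102
  {Thorn} + {Ivy, Sutton, Juniper, Denton, Vale}: 38 + 76 = 114
  {Ivy, Thorn} + {Sutton, Juniper, Denton, Vale}: 38 + 76 = 114
  {Sutton} + {Ivy, Thorn, Juniper, Denton, Vale}: 36 + 64 = 100
  {Ivy, Sutton} + {Thorn, Juniper, Denton, Vale}: 54 + 64 = 118
  {Thorn, Sutton} + {Ivy, Juniper, Denton, Vale}: 64 + 64 = 128
  … (31 splits in total)
  {Juniper} + {Ivy, Thorn, Sutton, Denton, Vale}: 20 + 76 = 96  ← best
Best: vehicle 1 Willow → Juniper → Willow = 20; vehicle 2 Willow → Ivy → Thorn → Denton → Vale → Sutton → Willow = 76; combined 96.

96 miles — the smallest possible combined total.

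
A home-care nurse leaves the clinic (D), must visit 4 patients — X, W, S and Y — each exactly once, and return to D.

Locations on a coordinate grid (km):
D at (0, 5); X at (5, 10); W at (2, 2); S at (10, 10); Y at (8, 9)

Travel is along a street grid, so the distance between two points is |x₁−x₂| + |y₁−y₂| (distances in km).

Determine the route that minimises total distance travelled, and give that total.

D→X→W→S→Y→D: 10+11+16+3+12 = 52
D→X→W→Y→S→D: 10+11+13+3+15 = 52
D→X→S→W→Y→D: 10+5+16+13+12 = 56
D→X→S→Y→W→D: 10+5+3+13+5 = 36
D→X→Y→W→S→D: 10+4+13+16+15 = 58
D→X→Y→S→W→D: 10+4+3+16+5 = 38
D→W→X→S→Y→D: 5+11+5+3+12 = 36
D→W→X→Y→S→D: 5+11+4+3+15 = 38
D→W→S→X→Y→D: 5+16+5+4+12 = 42
D→W→Y→X→S→D: 5+13+4+5+15 = 42
D→S→X→W→Y→D: 15+5+11+13+12 = 56
D→S→W→X→Y→D: 15+16+11+4+12 = 58
The minimum is 36.
One optimal route: D → X → S → Y → W → D (or its reverse).

Shortest round trip = 36 km.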